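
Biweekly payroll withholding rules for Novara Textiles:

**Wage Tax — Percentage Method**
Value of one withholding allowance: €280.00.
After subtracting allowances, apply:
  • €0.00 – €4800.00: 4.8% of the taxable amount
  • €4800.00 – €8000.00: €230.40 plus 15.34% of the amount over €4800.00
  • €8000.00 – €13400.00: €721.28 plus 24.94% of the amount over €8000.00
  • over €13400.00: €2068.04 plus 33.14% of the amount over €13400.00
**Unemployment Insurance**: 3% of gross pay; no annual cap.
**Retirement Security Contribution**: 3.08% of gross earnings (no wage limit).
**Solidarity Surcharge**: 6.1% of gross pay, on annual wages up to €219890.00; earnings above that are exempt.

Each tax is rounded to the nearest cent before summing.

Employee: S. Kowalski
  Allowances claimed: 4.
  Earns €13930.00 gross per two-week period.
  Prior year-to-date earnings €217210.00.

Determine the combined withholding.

€2931.31

Wage Tax: taxable = €13930.00 − 4×€280.00 = €12810.00
  €721.28 + 24.94% × (€12810.00 − €8000.00) = €721.28 + 24.94% × €4810.00 = €1920.89
Unemployment Insurance: 3% × €13930.00 = €417.90
Retirement Security Contribution: 3.08% × €13930.00 = €429.04
Solidarity Surcharge: cap €219890.00 − YTD €217210.00 = €2680.00 subject; 6.1% × €2680.00 = €163.48
Total: €1920.89 + €417.90 + €429.04 + €163.48 = €2931.31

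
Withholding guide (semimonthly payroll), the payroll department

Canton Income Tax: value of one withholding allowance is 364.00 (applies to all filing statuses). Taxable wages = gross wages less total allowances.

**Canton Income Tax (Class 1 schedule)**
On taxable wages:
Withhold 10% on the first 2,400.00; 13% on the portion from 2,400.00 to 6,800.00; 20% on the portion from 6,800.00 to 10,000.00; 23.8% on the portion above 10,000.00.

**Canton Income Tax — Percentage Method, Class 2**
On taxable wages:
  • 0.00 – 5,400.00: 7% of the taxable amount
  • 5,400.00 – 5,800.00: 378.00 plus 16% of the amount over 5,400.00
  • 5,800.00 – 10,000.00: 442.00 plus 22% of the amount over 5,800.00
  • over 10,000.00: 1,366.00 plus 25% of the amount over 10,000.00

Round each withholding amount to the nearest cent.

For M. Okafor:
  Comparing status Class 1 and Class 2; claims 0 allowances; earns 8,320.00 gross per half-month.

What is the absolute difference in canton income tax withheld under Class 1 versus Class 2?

Canton Income Tax (Class 1): taxable = 8,320.00
  812.00 + 20% × (8,320.00 − 6,800.00) = 812.00 + 20% × 1,520.00 = 1,116.00
Canton Income Tax (Class 2): taxable = 8,320.00
  442.00 + 22% × (8,320.00 − 5,800.00) = 442.00 + 22% × 2,520.00 = 996.40
Difference: |1,116.00 − 996.40| = 119.60 (higher under Class 1)

119.60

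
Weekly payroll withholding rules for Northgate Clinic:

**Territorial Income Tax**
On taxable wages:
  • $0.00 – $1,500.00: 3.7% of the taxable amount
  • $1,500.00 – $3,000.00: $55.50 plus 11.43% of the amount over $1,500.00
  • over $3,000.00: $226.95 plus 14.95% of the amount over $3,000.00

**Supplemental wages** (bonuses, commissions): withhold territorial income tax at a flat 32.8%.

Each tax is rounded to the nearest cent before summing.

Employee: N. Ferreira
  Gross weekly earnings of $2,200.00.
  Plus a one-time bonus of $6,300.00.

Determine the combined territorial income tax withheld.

$2,201.91

Territorial Income Tax: taxable = $2,200.00
  $55.50 + 11.43% × ($2,200.00 − $1,500.00) = $55.50 + 11.43% × $700.00 = $135.51
Supplemental (32.8% flat on bonus): 32.8% × $6,300.00 = $2,066.40
Total territorial income tax: $135.51 + $2,066.40 = $2,201.91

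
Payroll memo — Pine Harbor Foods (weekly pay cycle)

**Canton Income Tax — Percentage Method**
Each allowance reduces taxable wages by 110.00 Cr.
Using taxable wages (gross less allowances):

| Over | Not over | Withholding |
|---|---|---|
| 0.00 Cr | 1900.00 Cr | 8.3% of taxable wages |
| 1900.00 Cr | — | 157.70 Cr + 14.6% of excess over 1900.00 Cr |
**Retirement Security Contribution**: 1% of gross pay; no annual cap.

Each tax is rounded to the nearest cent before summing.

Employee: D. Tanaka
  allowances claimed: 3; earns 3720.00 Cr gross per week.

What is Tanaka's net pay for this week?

3307.56 Cr

Canton Income Tax: taxable = 3720.00 Cr − 3×110.00 Cr = 3390.00 Cr
  157.70 Cr + 14.6% × (3390.00 Cr − 1900.00 Cr) = 157.70 Cr + 14.6% × 1490.00 Cr = 375.24 Cr
Retirement Security Contribution: 1% × 3720.00 Cr = 37.20 Cr
Total withheld: 375.24 Cr + 37.20 Cr = 412.44 Cr
Net pay: 3720.00 Cr − 412.44 Cr = 3307.56 Cr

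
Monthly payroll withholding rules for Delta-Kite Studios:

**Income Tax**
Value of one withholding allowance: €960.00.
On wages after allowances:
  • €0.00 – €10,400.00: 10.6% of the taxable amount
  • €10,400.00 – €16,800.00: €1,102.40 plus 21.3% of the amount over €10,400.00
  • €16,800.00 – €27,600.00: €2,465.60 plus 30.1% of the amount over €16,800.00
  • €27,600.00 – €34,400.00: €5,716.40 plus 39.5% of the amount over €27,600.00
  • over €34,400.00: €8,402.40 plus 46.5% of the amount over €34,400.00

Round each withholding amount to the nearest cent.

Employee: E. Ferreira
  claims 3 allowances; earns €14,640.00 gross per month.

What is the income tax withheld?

Income Tax: taxable = €14,640.00 − 3×€960.00 = €11,760.00
  €1,102.40 + 21.3% × (€11,760.00 − €10,400.00) = €1,102.40 + 21.3% × €1,360.00 = €1,392.08

€1,392.08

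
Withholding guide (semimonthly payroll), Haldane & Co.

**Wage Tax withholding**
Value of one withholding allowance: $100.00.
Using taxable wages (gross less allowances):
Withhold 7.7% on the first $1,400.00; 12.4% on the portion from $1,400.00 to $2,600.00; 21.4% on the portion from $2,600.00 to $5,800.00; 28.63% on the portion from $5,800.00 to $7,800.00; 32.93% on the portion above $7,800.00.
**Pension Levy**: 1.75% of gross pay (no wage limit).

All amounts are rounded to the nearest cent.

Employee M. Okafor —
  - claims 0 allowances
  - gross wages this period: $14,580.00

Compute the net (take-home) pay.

Wage Tax: taxable = $14,580.00
  $1,514.00 + 32.93% × ($14,580.00 − $7,800.00) = $1,514.00 + 32.93% × $6,780.00 = $3,746.65
Pension Levy: 1.75% × $14,580.00 = $255.15
Total withheld: $3,746.65 + $255.15 = $4,001.80
Net pay: $14,580.00 − $4,001.80 = $10,578.20

$10,578.20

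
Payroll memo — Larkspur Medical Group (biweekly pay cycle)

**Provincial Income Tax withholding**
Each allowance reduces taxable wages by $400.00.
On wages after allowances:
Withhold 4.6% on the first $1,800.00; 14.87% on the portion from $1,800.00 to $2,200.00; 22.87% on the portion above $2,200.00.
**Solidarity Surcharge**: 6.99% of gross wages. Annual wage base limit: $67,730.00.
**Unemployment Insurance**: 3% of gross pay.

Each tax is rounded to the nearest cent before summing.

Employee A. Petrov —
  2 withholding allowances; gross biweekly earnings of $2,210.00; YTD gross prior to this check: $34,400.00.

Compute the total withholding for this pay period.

$285.64

Provincial Income Tax: taxable = $2,210.00 − 2×$400.00 = $1,410.00
  4.6% × $1,410.00 = $64.86
Solidarity Surcharge: 6.99% × $2,210.00 = $154.48
Unemployment Insurance: 3% × $2,210.00 = $66.30
Total: $64.86 + $154.48 + $66.30 = $285.64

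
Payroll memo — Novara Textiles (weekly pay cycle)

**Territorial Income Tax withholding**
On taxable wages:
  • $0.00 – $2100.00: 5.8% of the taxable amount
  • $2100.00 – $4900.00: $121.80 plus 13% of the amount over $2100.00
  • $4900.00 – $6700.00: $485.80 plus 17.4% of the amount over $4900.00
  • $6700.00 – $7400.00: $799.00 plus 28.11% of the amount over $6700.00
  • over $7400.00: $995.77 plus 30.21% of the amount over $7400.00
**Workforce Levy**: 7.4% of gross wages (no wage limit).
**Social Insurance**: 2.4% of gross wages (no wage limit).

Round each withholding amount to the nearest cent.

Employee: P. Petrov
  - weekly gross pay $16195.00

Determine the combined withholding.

Territorial Income Tax: taxable = $16195.00
  $995.77 + 30.21% × ($16195.00 − $7400.00) = $995.77 + 30.21% × $8795.00 = $3652.74
Workforce Levy: 7.4% × $16195.00 = $1198.43
Social Insurance: 2.4% × $16195.00 = $388.68
Total: $3652.74 + $1198.43 + $388.68 = $5239.85

$5239.85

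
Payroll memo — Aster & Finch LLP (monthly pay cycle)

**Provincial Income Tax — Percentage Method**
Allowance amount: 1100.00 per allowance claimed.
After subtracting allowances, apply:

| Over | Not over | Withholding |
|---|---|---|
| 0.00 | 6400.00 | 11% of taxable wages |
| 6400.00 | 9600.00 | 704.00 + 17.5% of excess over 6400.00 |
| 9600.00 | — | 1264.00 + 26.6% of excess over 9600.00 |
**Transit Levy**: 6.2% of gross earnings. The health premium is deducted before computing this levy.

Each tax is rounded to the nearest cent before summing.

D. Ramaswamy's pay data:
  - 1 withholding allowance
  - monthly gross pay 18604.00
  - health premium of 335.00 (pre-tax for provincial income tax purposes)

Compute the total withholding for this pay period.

Provincial Income Tax: taxable = 18604.00 − 335.00 − 1×1100.00 = 17169.00
  1264.00 + 26.6% × (17169.00 − 9600.00) = 1264.00 + 26.6% × 7569.00 = 3277.35
Transit Levy: 6.2% × 18269.00 = 1132.68
Total: 3277.35 + 1132.68 = 4410.03

4410.03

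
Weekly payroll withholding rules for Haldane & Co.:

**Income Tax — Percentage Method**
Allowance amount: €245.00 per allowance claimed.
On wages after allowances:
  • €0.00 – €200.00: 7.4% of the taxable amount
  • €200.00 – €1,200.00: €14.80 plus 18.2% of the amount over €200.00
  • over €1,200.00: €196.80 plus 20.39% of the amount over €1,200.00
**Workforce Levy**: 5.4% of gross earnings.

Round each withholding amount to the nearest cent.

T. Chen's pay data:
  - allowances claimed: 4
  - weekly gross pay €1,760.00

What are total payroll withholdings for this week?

€215.40

Income Tax: taxable = €1,760.00 − 4×€245.00 = €780.00
  €14.80 + 18.2% × (€780.00 − €200.00) = €14.80 + 18.2% × €580.00 = €120.36
Workforce Levy: 5.4% × €1,760.00 = €95.04
Total: €120.36 + €95.04 = €215.40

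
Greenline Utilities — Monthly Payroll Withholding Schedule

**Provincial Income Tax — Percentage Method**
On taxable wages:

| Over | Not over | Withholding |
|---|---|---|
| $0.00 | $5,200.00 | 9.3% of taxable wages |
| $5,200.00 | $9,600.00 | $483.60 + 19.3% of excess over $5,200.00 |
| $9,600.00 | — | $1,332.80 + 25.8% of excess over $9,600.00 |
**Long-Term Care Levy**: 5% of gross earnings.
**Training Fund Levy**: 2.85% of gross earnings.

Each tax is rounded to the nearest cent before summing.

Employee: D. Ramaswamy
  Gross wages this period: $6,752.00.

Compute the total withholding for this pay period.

$1,313.17

Provincial Income Tax: taxable = $6,752.00
  $483.60 + 19.3% × ($6,752.00 − $5,200.00) = $483.60 + 19.3% × $1,552.00 = $783.14
Long-Term Care Levy: 5% × $6,752.00 = $337.60
Training Fund Levy: 2.85% × $6,752.00 = $192.43
Total: $783.14 + $337.60 + $192.43 = $1,313.17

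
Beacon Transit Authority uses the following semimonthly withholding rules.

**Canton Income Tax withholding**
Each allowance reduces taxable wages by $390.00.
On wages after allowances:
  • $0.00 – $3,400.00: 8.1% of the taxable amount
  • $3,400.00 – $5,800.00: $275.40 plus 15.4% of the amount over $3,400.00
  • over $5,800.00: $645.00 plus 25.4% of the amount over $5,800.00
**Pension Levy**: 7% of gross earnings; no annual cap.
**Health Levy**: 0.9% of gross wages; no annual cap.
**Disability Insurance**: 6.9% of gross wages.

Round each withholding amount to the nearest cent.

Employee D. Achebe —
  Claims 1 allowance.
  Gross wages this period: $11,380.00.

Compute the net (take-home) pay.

$7,732.50

Canton Income Tax: taxable = $11,380.00 − 1×$390.00 = $10,990.00
  $645.00 + 25.4% × ($10,990.00 − $5,800.00) = $645.00 + 25.4% × $5,190.00 = $1,963.26
Pension Levy: 7% × $11,380.00 = $796.60
Health Levy: 0.9% × $11,380.00 = $102.42
Disability Insurance: 6.9% × $11,380.00 = $785.22
Total withheld: $1,963.26 + $796.60 + $102.42 + $785.22 = $3,647.50
Net pay: $11,380.00 − $3,647.50 = $7,732.50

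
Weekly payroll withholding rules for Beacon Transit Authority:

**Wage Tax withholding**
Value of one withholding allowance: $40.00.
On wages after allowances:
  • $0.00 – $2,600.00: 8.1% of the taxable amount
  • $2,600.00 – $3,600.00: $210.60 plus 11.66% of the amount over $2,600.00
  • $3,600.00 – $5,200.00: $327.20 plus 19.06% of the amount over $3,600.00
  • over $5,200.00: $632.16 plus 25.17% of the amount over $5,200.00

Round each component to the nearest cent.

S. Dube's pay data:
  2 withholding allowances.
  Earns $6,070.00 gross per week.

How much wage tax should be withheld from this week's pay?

Wage Tax: taxable = $6,070.00 − 2×$40.00 = $5,990.00
  $632.16 + 25.17% × ($5,990.00 − $5,200.00) = $632.16 + 25.17% × $790.00 = $831.00

$831.00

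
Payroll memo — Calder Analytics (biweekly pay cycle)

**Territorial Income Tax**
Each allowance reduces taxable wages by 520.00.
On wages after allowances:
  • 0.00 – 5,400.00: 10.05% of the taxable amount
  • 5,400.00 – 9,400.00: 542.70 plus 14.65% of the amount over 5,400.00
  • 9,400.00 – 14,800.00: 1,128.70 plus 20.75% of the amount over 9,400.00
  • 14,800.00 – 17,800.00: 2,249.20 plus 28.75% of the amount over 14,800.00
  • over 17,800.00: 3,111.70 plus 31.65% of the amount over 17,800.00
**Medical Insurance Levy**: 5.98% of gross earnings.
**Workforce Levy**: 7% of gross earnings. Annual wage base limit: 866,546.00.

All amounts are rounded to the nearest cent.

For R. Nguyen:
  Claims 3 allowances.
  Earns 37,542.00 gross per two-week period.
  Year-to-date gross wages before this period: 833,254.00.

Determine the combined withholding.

Territorial Income Tax: taxable = 37,542.00 − 3×520.00 = 35,982.00
  3,111.70 + 31.65% × (35,982.00 − 17,800.00) = 3,111.70 + 31.65% × 18,182.00 = 8,866.30
Medical Insurance Levy: 5.98% × 37,542.00 = 2,245.01
Workforce Levy: cap 866,546.00 − YTD 833,254.00 = 33,292.00 subject; 7% × 33,292.00 = 2,330.44
Total: 8,866.30 + 2,245.01 + 2,330.44 = 13,441.75

13,441.75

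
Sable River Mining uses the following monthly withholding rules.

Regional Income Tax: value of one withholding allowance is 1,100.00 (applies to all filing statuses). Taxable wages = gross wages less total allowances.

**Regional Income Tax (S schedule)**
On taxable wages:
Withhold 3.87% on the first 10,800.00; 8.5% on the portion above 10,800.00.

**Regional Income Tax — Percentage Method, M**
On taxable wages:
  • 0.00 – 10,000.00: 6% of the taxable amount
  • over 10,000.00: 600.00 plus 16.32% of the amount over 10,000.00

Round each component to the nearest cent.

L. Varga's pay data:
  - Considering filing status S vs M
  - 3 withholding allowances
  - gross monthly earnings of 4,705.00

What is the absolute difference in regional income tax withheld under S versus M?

29.93

Regional Income Tax (S): taxable = 4,705.00 − 3×1,100.00 = 1,405.00
  3.87% × 1,405.00 = 54.37
Regional Income Tax (M): taxable = 4,705.00 − 3×1,100.00 = 1,405.00
  6% × 1,405.00 = 84.30
Difference: |54.37 − 84.30| = 29.93 (higher under M)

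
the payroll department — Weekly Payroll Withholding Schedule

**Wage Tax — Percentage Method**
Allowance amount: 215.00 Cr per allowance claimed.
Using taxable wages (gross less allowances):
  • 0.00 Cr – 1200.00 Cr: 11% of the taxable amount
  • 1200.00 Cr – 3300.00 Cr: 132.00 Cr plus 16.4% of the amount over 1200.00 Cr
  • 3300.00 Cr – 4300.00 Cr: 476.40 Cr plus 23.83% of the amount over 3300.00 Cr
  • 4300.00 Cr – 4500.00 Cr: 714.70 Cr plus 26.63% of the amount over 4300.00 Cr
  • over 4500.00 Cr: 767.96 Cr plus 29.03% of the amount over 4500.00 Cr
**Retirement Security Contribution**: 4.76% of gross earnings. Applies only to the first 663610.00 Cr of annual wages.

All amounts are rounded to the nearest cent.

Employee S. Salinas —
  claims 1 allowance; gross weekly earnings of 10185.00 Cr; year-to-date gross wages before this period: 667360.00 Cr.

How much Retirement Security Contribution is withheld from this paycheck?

Retirement Security Contribution: YTD 667360.00 Cr ≥ cap 663610.00 Cr → 0.00 Cr

0.00 Cr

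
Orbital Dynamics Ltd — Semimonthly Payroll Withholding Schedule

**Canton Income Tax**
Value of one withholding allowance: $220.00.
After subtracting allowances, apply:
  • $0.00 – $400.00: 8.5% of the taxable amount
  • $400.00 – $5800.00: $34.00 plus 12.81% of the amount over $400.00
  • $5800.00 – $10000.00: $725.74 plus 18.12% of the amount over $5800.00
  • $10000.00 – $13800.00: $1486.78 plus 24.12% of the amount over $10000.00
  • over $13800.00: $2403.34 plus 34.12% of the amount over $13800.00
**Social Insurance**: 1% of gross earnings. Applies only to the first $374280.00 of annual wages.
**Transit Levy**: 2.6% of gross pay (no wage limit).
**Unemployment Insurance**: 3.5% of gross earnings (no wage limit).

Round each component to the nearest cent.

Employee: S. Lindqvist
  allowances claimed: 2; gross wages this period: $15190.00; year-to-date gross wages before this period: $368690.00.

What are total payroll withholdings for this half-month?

Canton Income Tax: taxable = $15190.00 − 2×$220.00 = $14750.00
  $2403.34 + 34.12% × ($14750.00 − $13800.00) = $2403.34 + 34.12% × $950.00 = $2727.48
Social Insurance: cap $374280.00 − YTD $368690.00 = $5590.00 subject; 1% × $5590.00 = $55.90
Transit Levy: 2.6% × $15190.00 = $394.94
Unemployment Insurance: 3.5% × $15190.00 = $531.65
Total: $2727.48 + $55.90 + $394.94 + $531.65 = $3709.97

$3709.97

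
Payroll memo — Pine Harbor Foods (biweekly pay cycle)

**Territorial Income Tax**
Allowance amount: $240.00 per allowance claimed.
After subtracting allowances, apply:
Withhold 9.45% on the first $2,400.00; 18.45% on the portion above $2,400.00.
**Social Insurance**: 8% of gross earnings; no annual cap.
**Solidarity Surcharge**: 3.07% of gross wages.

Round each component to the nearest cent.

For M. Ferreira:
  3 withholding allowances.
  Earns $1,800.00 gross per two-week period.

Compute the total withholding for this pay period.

$301.32

Territorial Income Tax: taxable = $1,800.00 − 3×$240.00 = $1,080.00
  9.45% × $1,080.00 = $102.06
Social Insurance: 8% × $1,800.00 = $144.00
Solidarity Surcharge: 3.07% × $1,800.00 = $55.26
Total: $102.06 + $144.00 + $55.26 = $301.32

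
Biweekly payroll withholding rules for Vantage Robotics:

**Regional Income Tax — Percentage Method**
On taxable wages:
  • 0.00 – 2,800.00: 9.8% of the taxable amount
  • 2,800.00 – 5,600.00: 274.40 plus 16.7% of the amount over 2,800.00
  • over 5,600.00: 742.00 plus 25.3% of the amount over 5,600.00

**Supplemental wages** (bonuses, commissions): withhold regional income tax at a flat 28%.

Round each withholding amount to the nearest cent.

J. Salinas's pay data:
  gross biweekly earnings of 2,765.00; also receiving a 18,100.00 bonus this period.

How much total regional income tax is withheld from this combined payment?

5,338.97

Regional Income Tax: taxable = 2,765.00
  9.8% × 2,765.00 = 270.97
Supplemental (28% flat on bonus): 28% × 18,100.00 = 5,068.00
Total regional income tax: 270.97 + 5,068.00 = 5,338.97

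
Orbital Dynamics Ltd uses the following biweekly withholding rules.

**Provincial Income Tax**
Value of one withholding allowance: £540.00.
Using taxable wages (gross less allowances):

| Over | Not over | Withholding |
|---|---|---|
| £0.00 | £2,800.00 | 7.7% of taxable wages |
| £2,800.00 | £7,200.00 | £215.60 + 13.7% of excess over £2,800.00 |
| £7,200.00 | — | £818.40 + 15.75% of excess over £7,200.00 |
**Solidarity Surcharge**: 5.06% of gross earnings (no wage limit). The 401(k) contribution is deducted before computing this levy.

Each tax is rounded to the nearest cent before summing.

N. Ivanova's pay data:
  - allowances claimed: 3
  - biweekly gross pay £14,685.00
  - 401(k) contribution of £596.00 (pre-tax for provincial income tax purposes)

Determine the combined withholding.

Provincial Income Tax: taxable = £14,685.00 − £596.00 − 3×£540.00 = £12,469.00
  £818.40 + 15.75% × (£12,469.00 − £7,200.00) = £818.40 + 15.75% × £5,269.00 = £1,648.27
Solidarity Surcharge: 5.06% × £14,089.00 = £712.90
Total: £1,648.27 + £712.90 = £2,361.17

£2,361.17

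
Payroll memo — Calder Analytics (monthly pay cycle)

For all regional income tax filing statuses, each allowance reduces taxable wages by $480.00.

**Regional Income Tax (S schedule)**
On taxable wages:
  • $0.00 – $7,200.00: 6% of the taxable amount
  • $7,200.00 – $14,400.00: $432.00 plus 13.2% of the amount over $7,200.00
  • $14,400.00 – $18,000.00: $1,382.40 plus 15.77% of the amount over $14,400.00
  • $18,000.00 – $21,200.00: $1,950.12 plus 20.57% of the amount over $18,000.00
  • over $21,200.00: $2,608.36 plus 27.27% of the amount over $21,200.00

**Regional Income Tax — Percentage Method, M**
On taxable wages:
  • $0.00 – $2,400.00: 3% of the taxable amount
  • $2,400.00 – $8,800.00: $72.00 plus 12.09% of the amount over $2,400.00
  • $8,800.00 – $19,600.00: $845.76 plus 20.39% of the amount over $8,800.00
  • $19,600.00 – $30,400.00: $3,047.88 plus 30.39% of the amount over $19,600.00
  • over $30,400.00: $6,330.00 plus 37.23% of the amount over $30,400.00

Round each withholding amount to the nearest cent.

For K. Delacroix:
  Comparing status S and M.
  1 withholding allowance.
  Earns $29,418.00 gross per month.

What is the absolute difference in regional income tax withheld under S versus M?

Regional Income Tax (S): taxable = $29,418.00 − 1×$480.00 = $28,938.00
  $2,608.36 + 27.27% × ($28,938.00 − $21,200.00) = $2,608.36 + 27.27% × $7,738.00 = $4,718.51
Regional Income Tax (M): taxable = $29,418.00 − 1×$480.00 = $28,938.00
  $3,047.88 + 30.39% × ($28,938.00 − $19,600.00) = $3,047.88 + 30.39% × $9,338.00 = $5,885.70
Difference: |$4,718.51 − $5,885.70| = $1,167.19 (higher under M)

$1,167.19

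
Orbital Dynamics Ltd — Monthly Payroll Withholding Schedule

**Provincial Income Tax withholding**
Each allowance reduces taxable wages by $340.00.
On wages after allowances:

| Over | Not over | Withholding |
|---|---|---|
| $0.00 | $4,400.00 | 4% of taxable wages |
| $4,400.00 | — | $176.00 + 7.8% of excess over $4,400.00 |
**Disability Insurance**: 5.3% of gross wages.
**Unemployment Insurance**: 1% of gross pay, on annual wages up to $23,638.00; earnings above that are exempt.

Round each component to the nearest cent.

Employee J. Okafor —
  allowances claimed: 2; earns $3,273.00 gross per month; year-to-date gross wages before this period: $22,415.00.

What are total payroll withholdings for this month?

Provincial Income Tax: taxable = $3,273.00 − 2×$340.00 = $2,593.00
  4% × $2,593.00 = $103.72
Disability Insurance: 5.3% × $3,273.00 = $173.47
Unemployment Insurance: cap $23,638.00 − YTD $22,415.00 = $1,223.00 subject; 1% × $1,223.00 = $12.23
Total: $103.72 + $173.47 + $12.23 = $289.42

$289.42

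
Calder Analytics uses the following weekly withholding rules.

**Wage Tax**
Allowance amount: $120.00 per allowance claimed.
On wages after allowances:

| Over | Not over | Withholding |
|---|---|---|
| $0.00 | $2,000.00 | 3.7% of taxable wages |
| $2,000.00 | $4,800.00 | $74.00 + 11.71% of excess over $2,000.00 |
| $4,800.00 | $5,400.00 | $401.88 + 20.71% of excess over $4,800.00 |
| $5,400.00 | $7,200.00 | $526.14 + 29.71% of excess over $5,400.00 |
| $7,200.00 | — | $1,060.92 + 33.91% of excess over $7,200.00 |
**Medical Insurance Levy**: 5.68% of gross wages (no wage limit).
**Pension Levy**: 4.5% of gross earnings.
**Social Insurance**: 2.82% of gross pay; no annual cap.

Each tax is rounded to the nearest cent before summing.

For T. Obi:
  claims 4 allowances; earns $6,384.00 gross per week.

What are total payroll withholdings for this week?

Wage Tax: taxable = $6,384.00 − 4×$120.00 = $5,904.00
  $526.14 + 29.71% × ($5,904.00 − $5,400.00) = $526.14 + 29.71% × $504.00 = $675.88
Medical Insurance Levy: 5.68% × $6,384.00 = $362.61
Pension Levy: 4.5% × $6,384.00 = $287.28
Social Insurance: 2.82% × $6,384.00 = $180.03
Total: $675.88 + $362.61 + $287.28 + $180.03 = $1,505.80

$1,505.80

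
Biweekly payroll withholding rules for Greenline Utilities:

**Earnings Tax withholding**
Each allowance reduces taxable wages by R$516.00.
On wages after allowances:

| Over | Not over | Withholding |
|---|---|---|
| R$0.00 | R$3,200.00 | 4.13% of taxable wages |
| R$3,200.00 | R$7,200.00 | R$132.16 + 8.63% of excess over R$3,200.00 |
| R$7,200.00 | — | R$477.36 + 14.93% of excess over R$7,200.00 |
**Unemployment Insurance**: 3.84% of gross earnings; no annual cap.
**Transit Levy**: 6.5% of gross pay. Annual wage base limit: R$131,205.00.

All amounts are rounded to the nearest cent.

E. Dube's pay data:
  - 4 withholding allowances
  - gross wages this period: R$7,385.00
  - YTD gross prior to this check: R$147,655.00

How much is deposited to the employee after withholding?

R$6,786.22

Earnings Tax: taxable = R$7,385.00 − 4×R$516.00 = R$5,321.00
  R$132.16 + 8.63% × (R$5,321.00 − R$3,200.00) = R$132.16 + 8.63% × R$2,121.00 = R$315.20
Unemployment Insurance: 3.84% × R$7,385.00 = R$283.58
Transit Levy: YTD R$147,655.00 ≥ cap R$131,205.00 → R$0.00
Total withheld: R$315.20 + R$283.58 + R$0.00 = R$598.78
Net pay: R$7,385.00 − R$598.78 = R$6,786.22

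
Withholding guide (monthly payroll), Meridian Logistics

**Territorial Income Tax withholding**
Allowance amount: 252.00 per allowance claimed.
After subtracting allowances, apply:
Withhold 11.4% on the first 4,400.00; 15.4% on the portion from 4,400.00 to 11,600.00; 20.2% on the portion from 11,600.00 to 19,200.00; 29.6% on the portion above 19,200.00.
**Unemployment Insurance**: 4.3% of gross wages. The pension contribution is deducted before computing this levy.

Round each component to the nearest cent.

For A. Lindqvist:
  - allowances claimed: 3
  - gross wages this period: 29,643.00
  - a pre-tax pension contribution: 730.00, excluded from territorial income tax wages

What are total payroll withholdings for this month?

7,040.13

Territorial Income Tax: taxable = 29,643.00 − 730.00 − 3×252.00 = 28,157.00
  3,145.60 + 29.6% × (28,157.00 − 19,200.00) = 3,145.60 + 29.6% × 8,957.00 = 5,796.87
Unemployment Insurance: 4.3% × 28,913.00 = 1,243.26
Total: 5,796.87 + 1,243.26 = 7,040.13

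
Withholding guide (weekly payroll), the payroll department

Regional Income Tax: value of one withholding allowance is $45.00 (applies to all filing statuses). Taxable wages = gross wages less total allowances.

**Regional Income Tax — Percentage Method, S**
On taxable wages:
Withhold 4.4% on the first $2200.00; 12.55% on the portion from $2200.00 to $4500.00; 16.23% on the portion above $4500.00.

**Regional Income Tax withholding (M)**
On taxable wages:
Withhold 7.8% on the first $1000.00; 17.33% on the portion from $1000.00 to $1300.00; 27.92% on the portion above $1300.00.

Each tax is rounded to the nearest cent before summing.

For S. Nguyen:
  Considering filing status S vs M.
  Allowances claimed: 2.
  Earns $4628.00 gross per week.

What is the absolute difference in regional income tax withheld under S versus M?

$642.42

Regional Income Tax (S): taxable = $4628.00 − 2×$45.00 = $4538.00
  $385.45 + 16.23% × ($4538.00 − $4500.00) = $385.45 + 16.23% × $38.00 = $391.62
Regional Income Tax (M): taxable = $4628.00 − 2×$45.00 = $4538.00
  $129.99 + 27.92% × ($4538.00 − $1300.00) = $129.99 + 27.92% × $3238.00 = $1034.04
Difference: |$391.62 − $1034.04| = $642.42 (higher under M)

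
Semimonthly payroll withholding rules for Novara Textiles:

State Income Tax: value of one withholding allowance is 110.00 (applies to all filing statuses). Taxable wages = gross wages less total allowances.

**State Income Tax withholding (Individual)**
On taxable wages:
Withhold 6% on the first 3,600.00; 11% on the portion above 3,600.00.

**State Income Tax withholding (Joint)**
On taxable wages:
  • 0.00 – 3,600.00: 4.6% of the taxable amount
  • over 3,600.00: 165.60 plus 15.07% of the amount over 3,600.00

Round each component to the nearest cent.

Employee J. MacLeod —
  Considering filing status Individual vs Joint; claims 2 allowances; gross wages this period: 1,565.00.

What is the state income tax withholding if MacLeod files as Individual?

State Income Tax (Individual): taxable = 1,565.00 − 2×110.00 = 1,345.00
  6% × 1,345.00 = 80.70

80.70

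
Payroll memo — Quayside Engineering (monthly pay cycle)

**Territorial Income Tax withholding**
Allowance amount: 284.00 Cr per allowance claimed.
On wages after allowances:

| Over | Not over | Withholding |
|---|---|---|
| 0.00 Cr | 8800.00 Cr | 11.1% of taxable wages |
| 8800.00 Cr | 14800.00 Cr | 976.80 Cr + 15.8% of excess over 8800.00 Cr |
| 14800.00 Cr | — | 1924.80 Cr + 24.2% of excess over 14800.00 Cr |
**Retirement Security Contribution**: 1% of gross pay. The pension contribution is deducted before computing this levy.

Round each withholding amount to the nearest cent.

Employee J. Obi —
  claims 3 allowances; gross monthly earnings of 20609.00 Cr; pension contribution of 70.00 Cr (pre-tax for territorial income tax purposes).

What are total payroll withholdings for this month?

Territorial Income Tax: taxable = 20609.00 Cr − 70.00 Cr − 3×284.00 Cr = 19687.00 Cr
  1924.80 Cr + 24.2% × (19687.00 Cr − 14800.00 Cr) = 1924.80 Cr + 24.2% × 4887.00 Cr = 3107.45 Cr
Retirement Security Contribution: 1% × 20539.00 Cr = 205.39 Cr
Total: 3107.45 Cr + 205.39 Cr = 3312.84 Cr

3312.84 Cr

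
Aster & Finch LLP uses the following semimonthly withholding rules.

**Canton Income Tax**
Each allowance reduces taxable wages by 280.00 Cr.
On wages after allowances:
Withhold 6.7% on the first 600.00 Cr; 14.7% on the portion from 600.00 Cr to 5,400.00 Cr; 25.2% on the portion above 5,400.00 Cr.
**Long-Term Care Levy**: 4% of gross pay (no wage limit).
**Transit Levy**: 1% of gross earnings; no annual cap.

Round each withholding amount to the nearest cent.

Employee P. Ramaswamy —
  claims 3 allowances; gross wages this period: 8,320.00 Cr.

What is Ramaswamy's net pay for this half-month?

Canton Income Tax: taxable = 8,320.00 Cr − 3×280.00 Cr = 7,480.00 Cr
  745.80 Cr + 25.2% × (7,480.00 Cr − 5,400.00 Cr) = 745.80 Cr + 25.2% × 2,080.00 Cr = 1,269.96 Cr
Long-Term Care Levy: 4% × 8,320.00 Cr = 332.80 Cr
Transit Levy: 1% × 8,320.00 Cr = 83.20 Cr
Total withheld: 1,269.96 Cr + 332.80 Cr + 83.20 Cr = 1,685.96 Cr
Net pay: 8,320.00 Cr − 1,685.96 Cr = 6,634.04 Cr

6,634.04 Cr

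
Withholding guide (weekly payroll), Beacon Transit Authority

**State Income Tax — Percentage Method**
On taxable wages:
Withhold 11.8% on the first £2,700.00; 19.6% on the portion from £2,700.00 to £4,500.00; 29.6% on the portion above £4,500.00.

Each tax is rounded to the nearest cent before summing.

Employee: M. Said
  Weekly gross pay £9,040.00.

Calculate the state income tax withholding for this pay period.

£2,015.24

State Income Tax: taxable = £9,040.00
  £671.40 + 29.6% × (£9,040.00 − £4,500.00) = £671.40 + 29.6% × £4,540.00 = £2,015.24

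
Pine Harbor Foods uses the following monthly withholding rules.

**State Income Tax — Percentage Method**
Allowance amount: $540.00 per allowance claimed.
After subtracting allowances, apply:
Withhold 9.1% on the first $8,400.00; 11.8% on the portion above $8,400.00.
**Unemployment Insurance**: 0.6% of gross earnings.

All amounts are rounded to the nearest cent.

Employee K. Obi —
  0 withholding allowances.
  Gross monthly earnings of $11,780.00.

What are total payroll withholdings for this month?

$1,233.92

State Income Tax: taxable = $11,780.00
  $764.40 + 11.8% × ($11,780.00 − $8,400.00) = $764.40 + 11.8% × $3,380.00 = $1,163.24
Unemployment Insurance: 0.6% × $11,780.00 = $70.68
Total: $1,163.24 + $70.68 = $1,233.92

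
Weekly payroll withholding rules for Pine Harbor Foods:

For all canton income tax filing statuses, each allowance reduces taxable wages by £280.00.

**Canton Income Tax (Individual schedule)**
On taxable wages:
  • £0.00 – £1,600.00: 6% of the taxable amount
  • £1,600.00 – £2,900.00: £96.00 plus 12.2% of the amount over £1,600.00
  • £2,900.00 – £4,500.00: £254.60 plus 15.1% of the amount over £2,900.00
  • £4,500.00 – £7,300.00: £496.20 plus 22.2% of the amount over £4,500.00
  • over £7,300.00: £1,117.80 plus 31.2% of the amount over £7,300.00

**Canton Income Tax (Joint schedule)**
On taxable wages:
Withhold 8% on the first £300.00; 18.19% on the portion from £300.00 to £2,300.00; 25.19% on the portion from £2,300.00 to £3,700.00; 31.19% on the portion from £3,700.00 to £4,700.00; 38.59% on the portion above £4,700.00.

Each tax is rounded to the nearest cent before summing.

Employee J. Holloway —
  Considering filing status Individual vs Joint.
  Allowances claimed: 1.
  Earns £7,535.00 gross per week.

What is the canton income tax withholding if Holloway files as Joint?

£2,038.33

Canton Income Tax (Joint): taxable = £7,535.00 − 1×£280.00 = £7,255.00
  £1,052.36 + 38.59% × (£7,255.00 − £4,700.00) = £1,052.36 + 38.59% × £2,555.00 = £2,038.33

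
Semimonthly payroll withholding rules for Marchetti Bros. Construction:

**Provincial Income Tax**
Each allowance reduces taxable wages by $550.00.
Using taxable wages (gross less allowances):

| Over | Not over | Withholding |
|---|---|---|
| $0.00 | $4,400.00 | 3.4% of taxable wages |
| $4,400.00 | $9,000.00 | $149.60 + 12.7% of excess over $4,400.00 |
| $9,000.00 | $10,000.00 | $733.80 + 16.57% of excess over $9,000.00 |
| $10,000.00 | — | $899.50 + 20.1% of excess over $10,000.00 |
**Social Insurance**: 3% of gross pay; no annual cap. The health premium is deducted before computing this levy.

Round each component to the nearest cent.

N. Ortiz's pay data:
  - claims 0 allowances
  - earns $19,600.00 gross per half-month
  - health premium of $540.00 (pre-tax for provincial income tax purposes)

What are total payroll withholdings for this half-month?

Provincial Income Tax: taxable = $19,600.00 − $540.00 = $19,060.00
  $899.50 + 20.1% × ($19,060.00 − $10,000.00) = $899.50 + 20.1% × $9,060.00 = $2,720.56
Social Insurance: 3% × $19,060.00 = $571.80
Total: $2,720.56 + $571.80 = $3,292.36

$3,292.36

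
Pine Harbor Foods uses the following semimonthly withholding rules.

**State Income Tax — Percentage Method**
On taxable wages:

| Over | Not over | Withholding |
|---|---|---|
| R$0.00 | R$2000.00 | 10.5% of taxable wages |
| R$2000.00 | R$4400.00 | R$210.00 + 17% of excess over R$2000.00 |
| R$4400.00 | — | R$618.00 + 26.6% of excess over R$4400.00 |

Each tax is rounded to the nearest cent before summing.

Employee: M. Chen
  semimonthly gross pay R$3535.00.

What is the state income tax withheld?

State Income Tax: taxable = R$3535.00
  R$210.00 + 17% × (R$3535.00 − R$2000.00) = R$210.00 + 17% × R$1535.00 = R$470.95

R$470.95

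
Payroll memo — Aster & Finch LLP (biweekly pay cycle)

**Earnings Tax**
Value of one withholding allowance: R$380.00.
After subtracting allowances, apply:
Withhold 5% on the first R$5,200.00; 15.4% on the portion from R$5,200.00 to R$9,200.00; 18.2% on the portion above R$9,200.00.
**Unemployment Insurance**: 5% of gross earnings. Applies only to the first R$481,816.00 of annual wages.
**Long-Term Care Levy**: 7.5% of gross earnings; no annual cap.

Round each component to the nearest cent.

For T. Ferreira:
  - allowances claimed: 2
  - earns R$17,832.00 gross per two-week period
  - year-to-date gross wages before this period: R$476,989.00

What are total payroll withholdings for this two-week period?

R$3,887.45

Earnings Tax: taxable = R$17,832.00 − 2×R$380.00 = R$17,072.00
  R$876.00 + 18.2% × (R$17,072.00 − R$9,200.00) = R$876.00 + 18.2% × R$7,872.00 = R$2,308.70
Unemployment Insurance: cap R$481,816.00 − YTD R$476,989.00 = R$4,827.00 subject; 5% × R$4,827.00 = R$241.35
Long-Term Care Levy: 7.5% × R$17,832.00 = R$1,337.40
Total: R$2,308.70 + R$241.35 + R$1,337.40 = R$3,887.45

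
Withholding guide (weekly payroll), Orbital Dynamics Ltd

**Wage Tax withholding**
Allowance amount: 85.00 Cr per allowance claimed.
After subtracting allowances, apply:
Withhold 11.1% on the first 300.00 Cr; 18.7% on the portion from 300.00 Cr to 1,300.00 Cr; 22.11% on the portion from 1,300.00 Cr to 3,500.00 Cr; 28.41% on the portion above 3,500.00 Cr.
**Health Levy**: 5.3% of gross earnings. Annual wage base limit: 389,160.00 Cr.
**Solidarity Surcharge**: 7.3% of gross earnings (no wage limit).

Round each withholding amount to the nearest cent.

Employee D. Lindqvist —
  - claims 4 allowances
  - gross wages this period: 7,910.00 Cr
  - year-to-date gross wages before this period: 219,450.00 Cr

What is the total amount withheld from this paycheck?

Wage Tax: taxable = 7,910.00 Cr − 4×85.00 Cr = 7,570.00 Cr
  706.72 Cr + 28.41% × (7,570.00 Cr − 3,500.00 Cr) = 706.72 Cr + 28.41% × 4,070.00 Cr = 1,863.01 Cr
Health Levy: 5.3% × 7,910.00 Cr = 419.23 Cr
Solidarity Surcharge: 7.3% × 7,910.00 Cr = 577.43 Cr
Total: 1,863.01 Cr + 419.23 Cr + 577.43 Cr = 2,859.67 Cr

2,859.67 Cr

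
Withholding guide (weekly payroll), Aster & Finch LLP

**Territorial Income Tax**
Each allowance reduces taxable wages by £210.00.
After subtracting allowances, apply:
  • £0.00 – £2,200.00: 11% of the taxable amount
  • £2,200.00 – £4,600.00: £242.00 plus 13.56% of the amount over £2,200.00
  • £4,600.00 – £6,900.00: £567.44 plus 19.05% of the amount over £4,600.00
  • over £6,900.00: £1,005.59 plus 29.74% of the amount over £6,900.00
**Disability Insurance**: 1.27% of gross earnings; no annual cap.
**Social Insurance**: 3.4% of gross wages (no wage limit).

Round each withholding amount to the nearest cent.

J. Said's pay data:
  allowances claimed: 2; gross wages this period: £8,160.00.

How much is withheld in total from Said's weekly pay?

Territorial Income Tax: taxable = £8,160.00 − 2×£210.00 = £7,740.00
  £1,005.59 + 29.74% × (£7,740.00 − £6,900.00) = £1,005.59 + 29.74% × £840.00 = £1,255.41
Disability Insurance: 1.27% × £8,160.00 = £103.63
Social Insurance: 3.4% × £8,160.00 = £277.44
Total: £1,255.41 + £103.63 + £277.44 = £1,636.48

£1,636.48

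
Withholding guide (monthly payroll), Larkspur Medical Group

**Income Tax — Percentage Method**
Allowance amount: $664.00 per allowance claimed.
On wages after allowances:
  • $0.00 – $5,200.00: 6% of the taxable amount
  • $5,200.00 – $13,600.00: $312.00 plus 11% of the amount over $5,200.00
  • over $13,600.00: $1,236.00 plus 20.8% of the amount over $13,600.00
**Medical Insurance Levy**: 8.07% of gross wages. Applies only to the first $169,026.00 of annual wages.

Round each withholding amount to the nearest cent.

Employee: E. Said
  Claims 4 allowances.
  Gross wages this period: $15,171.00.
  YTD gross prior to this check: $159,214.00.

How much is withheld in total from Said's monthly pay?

Income Tax: taxable = $15,171.00 − 4×$664.00 = $12,515.00
  $312.00 + 11% × ($12,515.00 − $5,200.00) = $312.00 + 11% × $7,315.00 = $1,116.65
Medical Insurance Levy: cap $169,026.00 − YTD $159,214.00 = $9,812.00 subject; 8.07% × $9,812.00 = $791.83
Total: $1,116.65 + $791.83 = $1,908.48

$1,908.48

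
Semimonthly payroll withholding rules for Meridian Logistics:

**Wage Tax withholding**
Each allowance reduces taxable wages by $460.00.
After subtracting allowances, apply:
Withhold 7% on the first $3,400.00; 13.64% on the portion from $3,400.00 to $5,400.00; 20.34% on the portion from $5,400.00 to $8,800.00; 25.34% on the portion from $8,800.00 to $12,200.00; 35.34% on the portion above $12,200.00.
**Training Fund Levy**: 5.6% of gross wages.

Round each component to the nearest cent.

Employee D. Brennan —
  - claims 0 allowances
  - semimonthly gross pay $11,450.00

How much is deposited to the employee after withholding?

$8,934.93

Wage Tax: taxable = $11,450.00
  $1,202.36 + 25.34% × ($11,450.00 − $8,800.00) = $1,202.36 + 25.34% × $2,650.00 = $1,873.87
Training Fund Levy: 5.6% × $11,450.00 = $641.20
Total withheld: $1,873.87 + $641.20 = $2,515.07
Net pay: $11,450.00 − $2,515.07 = $8,934.93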